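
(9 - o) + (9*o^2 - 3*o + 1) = 9*o^2 - 4*o + 10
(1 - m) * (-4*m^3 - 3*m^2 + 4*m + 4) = 4*m^4 - m^3 - 7*m^2 + 4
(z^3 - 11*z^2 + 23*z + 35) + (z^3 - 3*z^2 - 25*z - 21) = 2*z^3 - 14*z^2 - 2*z + 14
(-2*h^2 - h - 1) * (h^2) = -2*h^4 - h^3 - h^2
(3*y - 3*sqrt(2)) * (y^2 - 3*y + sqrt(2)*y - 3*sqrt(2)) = 3*y^3 - 9*y^2 - 6*y + 18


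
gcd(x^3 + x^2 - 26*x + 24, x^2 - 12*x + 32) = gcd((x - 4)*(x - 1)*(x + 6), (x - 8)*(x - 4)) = x - 4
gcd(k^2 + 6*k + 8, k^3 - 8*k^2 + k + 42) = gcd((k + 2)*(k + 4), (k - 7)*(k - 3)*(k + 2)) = k + 2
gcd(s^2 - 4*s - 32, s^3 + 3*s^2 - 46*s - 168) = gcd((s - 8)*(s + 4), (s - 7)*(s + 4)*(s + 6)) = s + 4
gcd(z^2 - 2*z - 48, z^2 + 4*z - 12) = z + 6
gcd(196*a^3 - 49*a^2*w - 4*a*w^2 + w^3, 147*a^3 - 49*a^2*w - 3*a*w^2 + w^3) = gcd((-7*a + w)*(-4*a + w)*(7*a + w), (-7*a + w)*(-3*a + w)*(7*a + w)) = -49*a^2 + w^2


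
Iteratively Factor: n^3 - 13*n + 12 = (n - 3)*(n^2 + 3*n - 4) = (n - 3)*(n - 1)*(n + 4)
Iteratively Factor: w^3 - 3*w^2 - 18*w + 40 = (w - 5)*(w^2 + 2*w - 8) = (w - 5)*(w + 4)*(w - 2)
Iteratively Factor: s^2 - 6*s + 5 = (s - 1)*(s - 5)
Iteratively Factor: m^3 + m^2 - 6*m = (m - 2)*(m^2 + 3*m) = (m - 2)*(m + 3)*(m)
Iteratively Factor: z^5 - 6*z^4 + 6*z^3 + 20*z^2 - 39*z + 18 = (z - 1)*(z^4 - 5*z^3 + z^2 + 21*z - 18) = (z - 1)^2*(z^3 - 4*z^2 - 3*z + 18) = (z - 3)*(z - 1)^2*(z^2 - z - 6) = (z - 3)*(z - 1)^2*(z + 2)*(z - 3)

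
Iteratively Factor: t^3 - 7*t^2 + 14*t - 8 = (t - 2)*(t^2 - 5*t + 4) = (t - 2)*(t - 1)*(t - 4)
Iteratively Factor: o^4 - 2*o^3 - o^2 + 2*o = (o + 1)*(o^3 - 3*o^2 + 2*o) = (o - 1)*(o + 1)*(o^2 - 2*o) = (o - 2)*(o - 1)*(o + 1)*(o)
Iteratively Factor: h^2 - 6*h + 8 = (h - 2)*(h - 4)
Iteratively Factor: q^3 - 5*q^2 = (q - 5)*(q^2) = q*(q - 5)*(q)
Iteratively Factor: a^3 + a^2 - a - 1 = (a + 1)*(a^2 - 1) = (a - 1)*(a + 1)*(a + 1)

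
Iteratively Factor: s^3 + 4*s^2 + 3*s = (s)*(s^2 + 4*s + 3) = s*(s + 1)*(s + 3)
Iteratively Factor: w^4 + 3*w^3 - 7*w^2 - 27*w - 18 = (w + 1)*(w^3 + 2*w^2 - 9*w - 18) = (w + 1)*(w + 2)*(w^2 - 9) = (w - 3)*(w + 1)*(w + 2)*(w + 3)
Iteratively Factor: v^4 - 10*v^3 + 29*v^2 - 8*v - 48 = (v + 1)*(v^3 - 11*v^2 + 40*v - 48) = (v - 3)*(v + 1)*(v^2 - 8*v + 16) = (v - 4)*(v - 3)*(v + 1)*(v - 4)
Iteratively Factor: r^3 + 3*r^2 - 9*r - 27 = (r + 3)*(r^2 - 9) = (r - 3)*(r + 3)*(r + 3)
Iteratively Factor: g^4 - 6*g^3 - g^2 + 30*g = (g + 2)*(g^3 - 8*g^2 + 15*g) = (g - 3)*(g + 2)*(g^2 - 5*g) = (g - 5)*(g - 3)*(g + 2)*(g)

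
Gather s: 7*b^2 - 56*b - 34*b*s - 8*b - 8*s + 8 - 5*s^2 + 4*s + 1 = 7*b^2 - 64*b - 5*s^2 + s*(-34*b - 4) + 9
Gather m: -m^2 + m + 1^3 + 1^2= -m^2 + m + 2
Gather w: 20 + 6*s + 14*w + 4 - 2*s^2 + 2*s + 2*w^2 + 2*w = -2*s^2 + 8*s + 2*w^2 + 16*w + 24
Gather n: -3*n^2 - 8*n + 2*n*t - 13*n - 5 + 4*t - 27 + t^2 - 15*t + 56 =-3*n^2 + n*(2*t - 21) + t^2 - 11*t + 24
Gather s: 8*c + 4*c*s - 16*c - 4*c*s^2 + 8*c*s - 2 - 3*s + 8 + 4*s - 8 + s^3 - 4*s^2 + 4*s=-8*c + s^3 + s^2*(-4*c - 4) + s*(12*c + 5) - 2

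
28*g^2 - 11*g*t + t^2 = (-7*g + t)*(-4*g + t)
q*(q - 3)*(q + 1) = q^3 - 2*q^2 - 3*q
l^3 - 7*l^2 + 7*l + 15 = (l - 5)*(l - 3)*(l + 1)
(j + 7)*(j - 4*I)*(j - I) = j^3 + 7*j^2 - 5*I*j^2 - 4*j - 35*I*j - 28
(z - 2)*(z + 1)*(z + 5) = z^3 + 4*z^2 - 7*z - 10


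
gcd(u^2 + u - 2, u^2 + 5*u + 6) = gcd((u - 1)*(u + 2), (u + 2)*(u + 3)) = u + 2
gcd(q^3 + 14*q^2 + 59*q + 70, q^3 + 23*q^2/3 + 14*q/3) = q + 7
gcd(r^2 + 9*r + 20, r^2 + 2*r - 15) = r + 5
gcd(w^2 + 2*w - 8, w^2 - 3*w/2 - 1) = w - 2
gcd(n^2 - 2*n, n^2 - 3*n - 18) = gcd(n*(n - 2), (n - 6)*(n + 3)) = 1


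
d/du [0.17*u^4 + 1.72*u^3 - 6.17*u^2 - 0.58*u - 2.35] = 0.68*u^3 + 5.16*u^2 - 12.34*u - 0.58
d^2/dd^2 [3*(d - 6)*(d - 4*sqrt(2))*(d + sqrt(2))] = 18*d - 36 - 18*sqrt(2)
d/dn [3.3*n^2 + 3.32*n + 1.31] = 6.6*n + 3.32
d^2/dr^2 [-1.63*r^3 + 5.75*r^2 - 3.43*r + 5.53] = 11.5 - 9.78*r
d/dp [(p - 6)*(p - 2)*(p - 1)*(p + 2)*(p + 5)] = 5*p^4 - 8*p^3 - 99*p^2 + 76*p + 116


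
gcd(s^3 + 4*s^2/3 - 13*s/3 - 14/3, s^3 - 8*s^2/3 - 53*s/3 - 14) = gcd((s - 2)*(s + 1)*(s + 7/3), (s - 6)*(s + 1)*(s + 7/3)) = s^2 + 10*s/3 + 7/3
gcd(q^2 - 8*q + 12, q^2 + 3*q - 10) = q - 2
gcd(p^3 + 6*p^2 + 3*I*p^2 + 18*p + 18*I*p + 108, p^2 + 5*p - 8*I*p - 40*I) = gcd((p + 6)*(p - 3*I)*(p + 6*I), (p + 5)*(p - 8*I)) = 1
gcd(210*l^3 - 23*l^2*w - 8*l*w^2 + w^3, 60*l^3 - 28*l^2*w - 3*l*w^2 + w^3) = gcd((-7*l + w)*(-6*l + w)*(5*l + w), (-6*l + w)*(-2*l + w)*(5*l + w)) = -30*l^2 - l*w + w^2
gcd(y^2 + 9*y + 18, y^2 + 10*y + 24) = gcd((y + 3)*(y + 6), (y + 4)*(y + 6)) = y + 6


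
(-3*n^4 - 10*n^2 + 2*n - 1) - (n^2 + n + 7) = -3*n^4 - 11*n^2 + n - 8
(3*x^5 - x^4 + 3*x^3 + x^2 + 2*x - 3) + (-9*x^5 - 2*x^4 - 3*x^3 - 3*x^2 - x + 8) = -6*x^5 - 3*x^4 - 2*x^2 + x + 5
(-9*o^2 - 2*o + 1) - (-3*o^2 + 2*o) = -6*o^2 - 4*o + 1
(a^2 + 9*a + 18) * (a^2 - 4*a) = a^4 + 5*a^3 - 18*a^2 - 72*a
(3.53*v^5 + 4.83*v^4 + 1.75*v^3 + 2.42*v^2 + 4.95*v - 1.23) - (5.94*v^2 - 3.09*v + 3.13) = 3.53*v^5 + 4.83*v^4 + 1.75*v^3 - 3.52*v^2 + 8.04*v - 4.36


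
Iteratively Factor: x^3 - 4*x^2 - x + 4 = (x + 1)*(x^2 - 5*x + 4) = (x - 1)*(x + 1)*(x - 4)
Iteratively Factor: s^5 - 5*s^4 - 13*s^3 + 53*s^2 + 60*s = (s + 1)*(s^4 - 6*s^3 - 7*s^2 + 60*s) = (s - 4)*(s + 1)*(s^3 - 2*s^2 - 15*s) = (s - 5)*(s - 4)*(s + 1)*(s^2 + 3*s) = (s - 5)*(s - 4)*(s + 1)*(s + 3)*(s)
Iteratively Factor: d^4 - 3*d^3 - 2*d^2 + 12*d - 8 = (d + 2)*(d^3 - 5*d^2 + 8*d - 4) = (d - 1)*(d + 2)*(d^2 - 4*d + 4) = (d - 2)*(d - 1)*(d + 2)*(d - 2)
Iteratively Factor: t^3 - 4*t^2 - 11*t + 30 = (t + 3)*(t^2 - 7*t + 10) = (t - 2)*(t + 3)*(t - 5)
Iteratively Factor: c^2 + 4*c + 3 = (c + 3)*(c + 1)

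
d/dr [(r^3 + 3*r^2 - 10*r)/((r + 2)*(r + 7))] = (r^4 + 18*r^3 + 79*r^2 + 84*r - 140)/(r^4 + 18*r^3 + 109*r^2 + 252*r + 196)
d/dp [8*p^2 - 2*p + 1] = 16*p - 2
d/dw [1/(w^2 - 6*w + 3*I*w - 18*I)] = (-2*w + 6 - 3*I)/(w^2 - 6*w + 3*I*w - 18*I)^2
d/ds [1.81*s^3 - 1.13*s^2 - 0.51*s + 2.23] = 5.43*s^2 - 2.26*s - 0.51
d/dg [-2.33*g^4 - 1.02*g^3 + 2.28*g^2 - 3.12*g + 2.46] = -9.32*g^3 - 3.06*g^2 + 4.56*g - 3.12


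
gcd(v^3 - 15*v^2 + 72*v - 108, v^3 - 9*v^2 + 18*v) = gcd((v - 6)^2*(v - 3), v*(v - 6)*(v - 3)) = v^2 - 9*v + 18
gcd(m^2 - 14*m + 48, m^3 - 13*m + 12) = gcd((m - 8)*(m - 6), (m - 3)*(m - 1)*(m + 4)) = 1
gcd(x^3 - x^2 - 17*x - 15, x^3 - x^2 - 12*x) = x + 3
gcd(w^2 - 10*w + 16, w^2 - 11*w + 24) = w - 8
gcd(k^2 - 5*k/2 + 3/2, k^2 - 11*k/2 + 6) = k - 3/2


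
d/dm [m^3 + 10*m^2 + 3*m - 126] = 3*m^2 + 20*m + 3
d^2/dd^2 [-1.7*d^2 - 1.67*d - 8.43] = -3.40000000000000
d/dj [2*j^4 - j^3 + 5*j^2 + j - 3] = 8*j^3 - 3*j^2 + 10*j + 1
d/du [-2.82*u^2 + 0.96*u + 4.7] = 0.96 - 5.64*u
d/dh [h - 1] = 1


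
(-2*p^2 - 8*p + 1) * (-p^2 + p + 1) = 2*p^4 + 6*p^3 - 11*p^2 - 7*p + 1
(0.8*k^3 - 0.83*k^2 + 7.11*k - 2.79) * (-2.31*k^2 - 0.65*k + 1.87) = -1.848*k^5 + 1.3973*k^4 - 14.3886*k^3 + 0.2713*k^2 + 15.1092*k - 5.2173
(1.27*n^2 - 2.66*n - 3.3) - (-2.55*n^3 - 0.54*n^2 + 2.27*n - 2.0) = 2.55*n^3 + 1.81*n^2 - 4.93*n - 1.3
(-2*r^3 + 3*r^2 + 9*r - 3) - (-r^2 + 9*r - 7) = -2*r^3 + 4*r^2 + 4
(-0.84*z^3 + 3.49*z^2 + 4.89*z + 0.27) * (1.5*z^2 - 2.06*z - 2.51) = -1.26*z^5 + 6.9654*z^4 + 2.254*z^3 - 18.4283*z^2 - 12.8301*z - 0.6777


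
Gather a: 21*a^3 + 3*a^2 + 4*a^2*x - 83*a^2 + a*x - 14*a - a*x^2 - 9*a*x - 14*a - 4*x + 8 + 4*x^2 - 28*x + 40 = 21*a^3 + a^2*(4*x - 80) + a*(-x^2 - 8*x - 28) + 4*x^2 - 32*x + 48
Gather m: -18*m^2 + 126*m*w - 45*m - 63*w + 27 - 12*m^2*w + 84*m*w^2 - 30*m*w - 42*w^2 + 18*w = m^2*(-12*w - 18) + m*(84*w^2 + 96*w - 45) - 42*w^2 - 45*w + 27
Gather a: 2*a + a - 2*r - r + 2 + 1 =3*a - 3*r + 3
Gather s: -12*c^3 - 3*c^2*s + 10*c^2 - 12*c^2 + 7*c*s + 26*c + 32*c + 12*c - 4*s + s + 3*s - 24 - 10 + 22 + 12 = -12*c^3 - 2*c^2 + 70*c + s*(-3*c^2 + 7*c)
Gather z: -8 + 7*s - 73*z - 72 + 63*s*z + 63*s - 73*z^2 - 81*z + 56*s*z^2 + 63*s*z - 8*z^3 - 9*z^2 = 70*s - 8*z^3 + z^2*(56*s - 82) + z*(126*s - 154) - 80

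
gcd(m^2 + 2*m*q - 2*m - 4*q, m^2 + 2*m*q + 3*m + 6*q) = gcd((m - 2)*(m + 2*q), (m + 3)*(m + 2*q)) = m + 2*q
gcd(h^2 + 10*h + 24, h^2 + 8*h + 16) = h + 4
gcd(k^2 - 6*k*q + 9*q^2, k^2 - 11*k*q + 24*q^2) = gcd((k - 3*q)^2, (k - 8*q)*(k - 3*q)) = -k + 3*q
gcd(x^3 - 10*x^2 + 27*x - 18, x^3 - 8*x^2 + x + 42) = x - 3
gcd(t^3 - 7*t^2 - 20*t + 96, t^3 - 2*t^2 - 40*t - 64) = t^2 - 4*t - 32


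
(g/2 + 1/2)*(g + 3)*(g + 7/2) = g^3/2 + 15*g^2/4 + 17*g/2 + 21/4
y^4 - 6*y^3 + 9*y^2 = y^2*(y - 3)^2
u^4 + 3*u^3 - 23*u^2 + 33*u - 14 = (u - 2)*(u - 1)^2*(u + 7)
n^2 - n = n*(n - 1)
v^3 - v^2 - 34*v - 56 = (v - 7)*(v + 2)*(v + 4)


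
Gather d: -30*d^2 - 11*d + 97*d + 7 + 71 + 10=-30*d^2 + 86*d + 88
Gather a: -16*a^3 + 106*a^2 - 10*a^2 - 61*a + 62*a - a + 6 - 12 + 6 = -16*a^3 + 96*a^2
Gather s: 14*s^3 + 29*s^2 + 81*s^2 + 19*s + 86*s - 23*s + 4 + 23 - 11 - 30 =14*s^3 + 110*s^2 + 82*s - 14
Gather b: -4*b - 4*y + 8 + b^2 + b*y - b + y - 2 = b^2 + b*(y - 5) - 3*y + 6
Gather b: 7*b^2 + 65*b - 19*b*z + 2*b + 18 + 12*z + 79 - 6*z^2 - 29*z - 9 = 7*b^2 + b*(67 - 19*z) - 6*z^2 - 17*z + 88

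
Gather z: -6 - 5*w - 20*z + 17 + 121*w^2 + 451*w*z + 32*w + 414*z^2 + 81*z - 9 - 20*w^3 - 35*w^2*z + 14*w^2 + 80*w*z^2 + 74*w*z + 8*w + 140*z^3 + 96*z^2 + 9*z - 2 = -20*w^3 + 135*w^2 + 35*w + 140*z^3 + z^2*(80*w + 510) + z*(-35*w^2 + 525*w + 70)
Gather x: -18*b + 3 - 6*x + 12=-18*b - 6*x + 15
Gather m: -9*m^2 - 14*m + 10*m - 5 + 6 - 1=-9*m^2 - 4*m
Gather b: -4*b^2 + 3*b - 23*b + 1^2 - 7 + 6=-4*b^2 - 20*b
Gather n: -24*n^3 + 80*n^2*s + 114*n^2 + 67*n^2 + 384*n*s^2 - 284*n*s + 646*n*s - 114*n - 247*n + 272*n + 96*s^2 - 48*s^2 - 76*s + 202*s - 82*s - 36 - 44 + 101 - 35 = -24*n^3 + n^2*(80*s + 181) + n*(384*s^2 + 362*s - 89) + 48*s^2 + 44*s - 14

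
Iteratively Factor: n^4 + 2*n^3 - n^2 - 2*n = (n)*(n^3 + 2*n^2 - n - 2) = n*(n + 2)*(n^2 - 1) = n*(n + 1)*(n + 2)*(n - 1)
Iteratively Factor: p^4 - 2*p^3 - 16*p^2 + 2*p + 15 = (p - 5)*(p^3 + 3*p^2 - p - 3) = (p - 5)*(p + 1)*(p^2 + 2*p - 3) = (p - 5)*(p + 1)*(p + 3)*(p - 1)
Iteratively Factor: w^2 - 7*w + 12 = (w - 4)*(w - 3)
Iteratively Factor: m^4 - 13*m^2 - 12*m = (m + 3)*(m^3 - 3*m^2 - 4*m) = m*(m + 3)*(m^2 - 3*m - 4) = m*(m + 1)*(m + 3)*(m - 4)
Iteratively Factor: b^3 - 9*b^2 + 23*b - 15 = (b - 1)*(b^2 - 8*b + 15) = (b - 3)*(b - 1)*(b - 5)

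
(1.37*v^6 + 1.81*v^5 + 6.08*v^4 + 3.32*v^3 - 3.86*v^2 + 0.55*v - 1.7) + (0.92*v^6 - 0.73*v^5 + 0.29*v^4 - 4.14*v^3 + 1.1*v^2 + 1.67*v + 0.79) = 2.29*v^6 + 1.08*v^5 + 6.37*v^4 - 0.82*v^3 - 2.76*v^2 + 2.22*v - 0.91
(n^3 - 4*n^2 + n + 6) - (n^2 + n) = n^3 - 5*n^2 + 6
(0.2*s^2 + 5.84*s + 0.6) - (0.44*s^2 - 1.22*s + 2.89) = -0.24*s^2 + 7.06*s - 2.29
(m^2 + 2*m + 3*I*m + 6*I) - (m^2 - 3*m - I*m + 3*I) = 5*m + 4*I*m + 3*I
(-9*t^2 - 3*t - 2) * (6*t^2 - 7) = -54*t^4 - 18*t^3 + 51*t^2 + 21*t + 14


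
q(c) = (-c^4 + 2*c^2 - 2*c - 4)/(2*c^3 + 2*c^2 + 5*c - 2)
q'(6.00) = -0.51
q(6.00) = -2.33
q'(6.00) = -0.51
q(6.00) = -2.33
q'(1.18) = 0.62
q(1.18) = -0.55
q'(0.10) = 11.53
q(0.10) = 2.83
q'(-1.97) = -0.67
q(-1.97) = 0.38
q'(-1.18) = 0.11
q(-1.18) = 0.09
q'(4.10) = -0.49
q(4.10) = -1.37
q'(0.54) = 15.69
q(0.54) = -2.87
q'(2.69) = -0.40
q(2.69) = -0.73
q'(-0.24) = 2.48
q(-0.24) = 1.09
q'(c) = (-6*c^2 - 4*c - 5)*(-c^4 + 2*c^2 - 2*c - 4)/(2*c^3 + 2*c^2 + 5*c - 2)^2 + (-4*c^3 + 4*c - 2)/(2*c^3 + 2*c^2 + 5*c - 2) = (-2*c^6 - 4*c^5 - 19*c^4 + 16*c^3 + 38*c^2 + 8*c + 24)/(4*c^6 + 8*c^5 + 24*c^4 + 12*c^3 + 17*c^2 - 20*c + 4)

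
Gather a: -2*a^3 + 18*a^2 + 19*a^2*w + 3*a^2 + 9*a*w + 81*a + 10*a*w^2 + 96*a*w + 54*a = -2*a^3 + a^2*(19*w + 21) + a*(10*w^2 + 105*w + 135)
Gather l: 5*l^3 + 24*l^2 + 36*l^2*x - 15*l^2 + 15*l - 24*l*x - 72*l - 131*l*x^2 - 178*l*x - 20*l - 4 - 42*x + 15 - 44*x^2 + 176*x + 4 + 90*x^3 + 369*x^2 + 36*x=5*l^3 + l^2*(36*x + 9) + l*(-131*x^2 - 202*x - 77) + 90*x^3 + 325*x^2 + 170*x + 15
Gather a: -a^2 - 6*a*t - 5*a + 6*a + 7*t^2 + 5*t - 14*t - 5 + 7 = -a^2 + a*(1 - 6*t) + 7*t^2 - 9*t + 2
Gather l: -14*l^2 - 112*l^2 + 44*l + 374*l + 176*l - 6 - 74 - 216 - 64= -126*l^2 + 594*l - 360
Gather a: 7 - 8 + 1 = 0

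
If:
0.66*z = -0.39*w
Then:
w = -1.69230769230769*z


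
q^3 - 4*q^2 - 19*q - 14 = (q - 7)*(q + 1)*(q + 2)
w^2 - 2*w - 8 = (w - 4)*(w + 2)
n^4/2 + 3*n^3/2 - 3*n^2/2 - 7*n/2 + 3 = (n/2 + 1)*(n - 1)^2*(n + 3)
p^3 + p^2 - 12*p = p*(p - 3)*(p + 4)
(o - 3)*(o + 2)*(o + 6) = o^3 + 5*o^2 - 12*o - 36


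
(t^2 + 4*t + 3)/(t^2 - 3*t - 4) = (t + 3)/(t - 4)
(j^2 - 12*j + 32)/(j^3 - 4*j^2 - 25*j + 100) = (j - 8)/(j^2 - 25)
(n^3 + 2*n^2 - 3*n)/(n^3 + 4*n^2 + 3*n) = (n - 1)/(n + 1)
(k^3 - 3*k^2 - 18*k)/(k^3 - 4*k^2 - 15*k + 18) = k/(k - 1)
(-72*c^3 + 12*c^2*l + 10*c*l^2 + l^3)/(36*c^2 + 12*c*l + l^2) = -2*c + l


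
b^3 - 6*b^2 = b^2*(b - 6)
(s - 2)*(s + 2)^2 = s^3 + 2*s^2 - 4*s - 8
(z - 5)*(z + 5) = z^2 - 25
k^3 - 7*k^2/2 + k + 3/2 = (k - 3)*(k - 1)*(k + 1/2)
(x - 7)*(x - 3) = x^2 - 10*x + 21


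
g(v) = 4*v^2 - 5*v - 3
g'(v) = 8*v - 5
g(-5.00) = 122.00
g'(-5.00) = -45.00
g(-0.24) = -1.57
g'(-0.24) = -6.92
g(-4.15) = 86.64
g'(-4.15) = -38.20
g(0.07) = -3.33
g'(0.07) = -4.44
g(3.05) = 18.96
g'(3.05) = 19.40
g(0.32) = -4.19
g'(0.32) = -2.44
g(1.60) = -0.76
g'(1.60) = 7.80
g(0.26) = -4.03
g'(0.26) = -2.92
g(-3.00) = 48.00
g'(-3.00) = -29.00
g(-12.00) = 633.00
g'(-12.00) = -101.00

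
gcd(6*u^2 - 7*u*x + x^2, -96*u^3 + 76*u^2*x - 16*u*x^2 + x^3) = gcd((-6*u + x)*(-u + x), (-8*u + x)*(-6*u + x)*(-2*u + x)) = -6*u + x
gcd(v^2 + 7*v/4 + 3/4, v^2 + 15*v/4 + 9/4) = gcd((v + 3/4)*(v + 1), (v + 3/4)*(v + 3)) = v + 3/4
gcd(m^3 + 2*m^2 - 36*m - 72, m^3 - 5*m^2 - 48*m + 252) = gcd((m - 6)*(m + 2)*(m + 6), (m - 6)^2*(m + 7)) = m - 6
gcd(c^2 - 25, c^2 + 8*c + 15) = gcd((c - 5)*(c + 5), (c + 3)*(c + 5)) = c + 5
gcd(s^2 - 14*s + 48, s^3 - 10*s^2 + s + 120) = s - 8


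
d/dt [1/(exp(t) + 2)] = -exp(t)/(exp(t) + 2)^2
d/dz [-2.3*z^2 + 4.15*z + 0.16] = 4.15 - 4.6*z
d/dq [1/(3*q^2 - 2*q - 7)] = 2*(1 - 3*q)/(-3*q^2 + 2*q + 7)^2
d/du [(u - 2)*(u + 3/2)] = 2*u - 1/2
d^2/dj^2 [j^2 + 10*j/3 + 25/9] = 2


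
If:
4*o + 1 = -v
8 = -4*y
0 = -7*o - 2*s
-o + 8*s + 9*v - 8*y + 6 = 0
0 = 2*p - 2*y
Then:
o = 1/5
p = -2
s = -7/10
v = -9/5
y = -2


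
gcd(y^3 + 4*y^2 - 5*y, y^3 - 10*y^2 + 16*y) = y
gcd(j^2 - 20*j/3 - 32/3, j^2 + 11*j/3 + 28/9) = j + 4/3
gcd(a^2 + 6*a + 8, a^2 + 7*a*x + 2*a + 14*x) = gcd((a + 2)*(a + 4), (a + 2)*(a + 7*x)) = a + 2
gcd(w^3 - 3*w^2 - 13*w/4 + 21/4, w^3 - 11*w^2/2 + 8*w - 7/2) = w^2 - 9*w/2 + 7/2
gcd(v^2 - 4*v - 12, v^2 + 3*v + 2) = v + 2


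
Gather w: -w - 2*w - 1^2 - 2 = -3*w - 3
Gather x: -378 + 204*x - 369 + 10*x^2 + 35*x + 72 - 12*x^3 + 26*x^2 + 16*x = -12*x^3 + 36*x^2 + 255*x - 675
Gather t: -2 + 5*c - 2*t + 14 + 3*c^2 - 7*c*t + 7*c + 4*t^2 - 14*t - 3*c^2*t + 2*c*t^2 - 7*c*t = 3*c^2 + 12*c + t^2*(2*c + 4) + t*(-3*c^2 - 14*c - 16) + 12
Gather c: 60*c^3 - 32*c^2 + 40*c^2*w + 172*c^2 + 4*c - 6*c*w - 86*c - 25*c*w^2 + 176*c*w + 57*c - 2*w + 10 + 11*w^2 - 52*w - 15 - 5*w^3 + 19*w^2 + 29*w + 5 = 60*c^3 + c^2*(40*w + 140) + c*(-25*w^2 + 170*w - 25) - 5*w^3 + 30*w^2 - 25*w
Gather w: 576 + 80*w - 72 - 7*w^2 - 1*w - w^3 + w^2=-w^3 - 6*w^2 + 79*w + 504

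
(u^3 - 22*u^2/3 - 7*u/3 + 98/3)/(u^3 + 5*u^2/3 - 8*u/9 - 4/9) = 3*(3*u^2 - 28*u + 49)/(9*u^2 - 3*u - 2)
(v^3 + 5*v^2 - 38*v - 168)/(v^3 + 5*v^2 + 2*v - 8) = (v^2 + v - 42)/(v^2 + v - 2)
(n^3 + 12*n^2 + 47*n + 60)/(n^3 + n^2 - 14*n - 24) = (n^2 + 9*n + 20)/(n^2 - 2*n - 8)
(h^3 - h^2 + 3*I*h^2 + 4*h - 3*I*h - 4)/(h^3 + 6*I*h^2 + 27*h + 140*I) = (h^2 - h*(1 + I) + I)/(h^2 + 2*I*h + 35)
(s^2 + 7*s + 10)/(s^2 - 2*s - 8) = (s + 5)/(s - 4)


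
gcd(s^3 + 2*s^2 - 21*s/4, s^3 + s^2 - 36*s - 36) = 1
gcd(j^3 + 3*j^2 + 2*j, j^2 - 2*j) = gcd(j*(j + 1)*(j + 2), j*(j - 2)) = j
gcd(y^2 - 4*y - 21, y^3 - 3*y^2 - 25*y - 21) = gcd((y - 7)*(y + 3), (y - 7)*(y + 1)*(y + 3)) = y^2 - 4*y - 21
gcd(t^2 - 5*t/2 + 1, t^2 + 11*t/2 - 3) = t - 1/2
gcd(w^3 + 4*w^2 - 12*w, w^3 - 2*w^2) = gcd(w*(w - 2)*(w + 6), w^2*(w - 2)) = w^2 - 2*w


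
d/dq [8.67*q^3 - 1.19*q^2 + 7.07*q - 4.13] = 26.01*q^2 - 2.38*q + 7.07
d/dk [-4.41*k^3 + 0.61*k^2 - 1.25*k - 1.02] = -13.23*k^2 + 1.22*k - 1.25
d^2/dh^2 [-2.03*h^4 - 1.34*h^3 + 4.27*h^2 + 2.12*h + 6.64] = -24.36*h^2 - 8.04*h + 8.54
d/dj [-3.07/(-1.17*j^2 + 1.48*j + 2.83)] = (4.5436 - 7.1838*j)/(-1.17*j^2 + 1.48*j + 2.83)^2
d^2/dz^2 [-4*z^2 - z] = -8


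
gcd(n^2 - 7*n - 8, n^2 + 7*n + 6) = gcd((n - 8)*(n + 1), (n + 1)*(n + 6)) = n + 1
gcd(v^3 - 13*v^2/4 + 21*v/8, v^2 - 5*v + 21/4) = v - 3/2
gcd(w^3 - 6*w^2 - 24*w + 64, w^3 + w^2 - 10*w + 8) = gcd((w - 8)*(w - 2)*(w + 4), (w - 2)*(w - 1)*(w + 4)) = w^2 + 2*w - 8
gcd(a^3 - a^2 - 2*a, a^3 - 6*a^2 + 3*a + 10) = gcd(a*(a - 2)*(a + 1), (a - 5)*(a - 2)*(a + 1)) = a^2 - a - 2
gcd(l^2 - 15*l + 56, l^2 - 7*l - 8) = l - 8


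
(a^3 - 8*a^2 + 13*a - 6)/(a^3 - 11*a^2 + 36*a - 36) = (a^2 - 2*a + 1)/(a^2 - 5*a + 6)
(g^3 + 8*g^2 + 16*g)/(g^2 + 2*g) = (g^2 + 8*g + 16)/(g + 2)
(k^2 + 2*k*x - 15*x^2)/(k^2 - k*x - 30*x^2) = (-k + 3*x)/(-k + 6*x)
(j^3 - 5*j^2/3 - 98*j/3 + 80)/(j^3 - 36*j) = (3*j^2 - 23*j + 40)/(3*j*(j - 6))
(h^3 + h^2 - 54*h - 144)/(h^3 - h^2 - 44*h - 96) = (h + 6)/(h + 4)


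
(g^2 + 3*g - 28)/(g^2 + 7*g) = (g - 4)/g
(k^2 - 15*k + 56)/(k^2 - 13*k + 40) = (k - 7)/(k - 5)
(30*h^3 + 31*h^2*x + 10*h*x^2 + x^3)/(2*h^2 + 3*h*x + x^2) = (15*h^2 + 8*h*x + x^2)/(h + x)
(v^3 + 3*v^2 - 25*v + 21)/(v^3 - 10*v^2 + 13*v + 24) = (v^2 + 6*v - 7)/(v^2 - 7*v - 8)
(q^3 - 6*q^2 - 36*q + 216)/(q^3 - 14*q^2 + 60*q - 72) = (q + 6)/(q - 2)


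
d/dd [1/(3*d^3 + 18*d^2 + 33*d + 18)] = (-d^2 - 4*d - 11/3)/(d^3 + 6*d^2 + 11*d + 6)^2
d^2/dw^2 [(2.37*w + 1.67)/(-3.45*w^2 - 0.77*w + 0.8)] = (-(2.37*w + 1.67)*(6.9*w + 0.77)*(13.8*w + 1.54) + (49.059*w + 15.1728)*(3.45*w^2 + 0.77*w - 0.8))/(3.45*w^2 + 0.77*w - 0.8)^3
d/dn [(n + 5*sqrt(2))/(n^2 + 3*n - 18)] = (n^2 + 3*n - (n + 5*sqrt(2))*(2*n + 3) - 18)/(n^2 + 3*n - 18)^2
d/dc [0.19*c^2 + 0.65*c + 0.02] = 0.38*c + 0.65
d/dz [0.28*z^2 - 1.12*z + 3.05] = 0.56*z - 1.12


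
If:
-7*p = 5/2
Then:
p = -5/14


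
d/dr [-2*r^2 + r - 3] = 1 - 4*r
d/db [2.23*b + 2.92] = 2.23000000000000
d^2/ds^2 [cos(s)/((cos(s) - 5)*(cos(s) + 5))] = (-sin(s)^4 + 150*sin(s)^2 - 624)*cos(s)/((cos(s) - 5)^3*(cos(s) + 5)^3)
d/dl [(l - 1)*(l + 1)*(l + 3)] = 3*l^2 + 6*l - 1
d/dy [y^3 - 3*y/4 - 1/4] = 3*y^2 - 3/4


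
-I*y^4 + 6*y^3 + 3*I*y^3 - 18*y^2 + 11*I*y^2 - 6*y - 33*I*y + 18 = (y - 3)*(y + 2*I)*(y + 3*I)*(-I*y + 1)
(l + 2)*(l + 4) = l^2 + 6*l + 8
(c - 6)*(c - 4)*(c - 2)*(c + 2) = c^4 - 10*c^3 + 20*c^2 + 40*c - 96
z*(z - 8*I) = z^2 - 8*I*z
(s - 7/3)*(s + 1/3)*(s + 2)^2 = s^4 + 2*s^3 - 43*s^2/9 - 100*s/9 - 28/9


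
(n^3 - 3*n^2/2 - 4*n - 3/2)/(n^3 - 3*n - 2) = (n^2 - 5*n/2 - 3/2)/(n^2 - n - 2)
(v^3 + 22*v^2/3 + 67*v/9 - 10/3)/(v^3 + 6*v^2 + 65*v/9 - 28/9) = (3*v^2 + 23*v + 30)/(3*v^2 + 19*v + 28)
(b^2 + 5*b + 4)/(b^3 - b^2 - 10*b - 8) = (b + 4)/(b^2 - 2*b - 8)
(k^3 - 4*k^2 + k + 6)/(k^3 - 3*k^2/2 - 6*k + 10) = 2*(k^2 - 2*k - 3)/(2*k^2 + k - 10)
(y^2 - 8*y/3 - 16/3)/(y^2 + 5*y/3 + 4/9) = 3*(y - 4)/(3*y + 1)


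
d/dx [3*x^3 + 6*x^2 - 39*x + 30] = 9*x^2 + 12*x - 39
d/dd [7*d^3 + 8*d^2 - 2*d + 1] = 21*d^2 + 16*d - 2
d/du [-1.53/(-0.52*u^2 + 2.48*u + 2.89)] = (3.7944 - 1.5912*u)/(-0.52*u^2 + 2.48*u + 2.89)^2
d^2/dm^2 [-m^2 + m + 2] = -2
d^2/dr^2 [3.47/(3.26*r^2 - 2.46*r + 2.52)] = (-73.755544*r^2 + 55.656024*r + 3.47*(6.52*r - 2.46)*(13.04*r - 4.92) - 57.013488)/(3.26*r^2 - 2.46*r + 2.52)^3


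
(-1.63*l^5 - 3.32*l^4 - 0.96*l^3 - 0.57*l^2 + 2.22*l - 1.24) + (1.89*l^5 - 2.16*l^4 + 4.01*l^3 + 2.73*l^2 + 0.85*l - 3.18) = 0.26*l^5 - 5.48*l^4 + 3.05*l^3 + 2.16*l^2 + 3.07*l - 4.42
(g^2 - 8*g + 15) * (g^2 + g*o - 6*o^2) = g^4 + g^3*o - 8*g^3 - 6*g^2*o^2 - 8*g^2*o + 15*g^2 + 48*g*o^2 + 15*g*o - 90*o^2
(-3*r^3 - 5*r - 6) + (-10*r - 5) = -3*r^3 - 15*r - 11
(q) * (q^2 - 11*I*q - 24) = q^3 - 11*I*q^2 - 24*q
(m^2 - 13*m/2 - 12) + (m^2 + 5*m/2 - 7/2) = 2*m^2 - 4*m - 31/2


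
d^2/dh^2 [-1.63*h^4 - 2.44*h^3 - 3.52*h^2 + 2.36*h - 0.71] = -19.56*h^2 - 14.64*h - 7.04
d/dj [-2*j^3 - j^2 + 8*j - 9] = -6*j^2 - 2*j + 8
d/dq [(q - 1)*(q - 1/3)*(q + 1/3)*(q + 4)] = 4*q^3 + 9*q^2 - 74*q/9 - 1/3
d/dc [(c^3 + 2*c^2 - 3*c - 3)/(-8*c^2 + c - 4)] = (-8*c^4 + 2*c^3 - 34*c^2 - 64*c + 15)/(64*c^4 - 16*c^3 + 65*c^2 - 8*c + 16)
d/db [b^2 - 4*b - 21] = 2*b - 4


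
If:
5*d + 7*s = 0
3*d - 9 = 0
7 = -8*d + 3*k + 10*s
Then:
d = 3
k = 367/21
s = -15/7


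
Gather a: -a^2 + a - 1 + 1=-a^2 + a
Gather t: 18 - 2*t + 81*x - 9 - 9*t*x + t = t*(-9*x - 1) + 81*x + 9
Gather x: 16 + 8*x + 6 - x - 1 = 7*x + 21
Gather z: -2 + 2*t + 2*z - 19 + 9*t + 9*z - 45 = 11*t + 11*z - 66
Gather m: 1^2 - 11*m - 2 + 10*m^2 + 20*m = 10*m^2 + 9*m - 1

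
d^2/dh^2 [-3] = 0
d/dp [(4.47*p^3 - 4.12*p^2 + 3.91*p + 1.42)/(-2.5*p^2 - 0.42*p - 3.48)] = (-11.175*p^4 - 3.7548*p^3 - 35.1614*p^2 + 35.7752*p - 13.0104)/(6.25*p^4 + 2.1*p^3 + 17.5764*p^2 + 2.9232*p + 12.1104)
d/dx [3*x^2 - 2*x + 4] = 6*x - 2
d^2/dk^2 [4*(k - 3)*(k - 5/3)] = 8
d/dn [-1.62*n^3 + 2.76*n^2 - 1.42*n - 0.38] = -4.86*n^2 + 5.52*n - 1.42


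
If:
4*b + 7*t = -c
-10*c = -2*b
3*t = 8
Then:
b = -40/9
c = -8/9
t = 8/3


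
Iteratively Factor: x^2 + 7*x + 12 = (x + 3)*(x + 4)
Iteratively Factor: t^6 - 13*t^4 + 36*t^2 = (t - 3)*(t^5 + 3*t^4 - 4*t^3 - 12*t^2) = t*(t - 3)*(t^4 + 3*t^3 - 4*t^2 - 12*t) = t^2*(t - 3)*(t^3 + 3*t^2 - 4*t - 12) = t^2*(t - 3)*(t + 3)*(t^2 - 4) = t^2*(t - 3)*(t - 2)*(t + 3)*(t + 2)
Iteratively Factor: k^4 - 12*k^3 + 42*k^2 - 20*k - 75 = (k - 5)*(k^3 - 7*k^2 + 7*k + 15) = (k - 5)*(k + 1)*(k^2 - 8*k + 15) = (k - 5)^2*(k + 1)*(k - 3)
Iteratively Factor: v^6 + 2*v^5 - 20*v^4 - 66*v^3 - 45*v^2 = (v)*(v^5 + 2*v^4 - 20*v^3 - 66*v^2 - 45*v) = v*(v - 5)*(v^4 + 7*v^3 + 15*v^2 + 9*v) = v*(v - 5)*(v + 3)*(v^3 + 4*v^2 + 3*v) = v*(v - 5)*(v + 3)^2*(v^2 + v) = v^2*(v - 5)*(v + 3)^2*(v + 1)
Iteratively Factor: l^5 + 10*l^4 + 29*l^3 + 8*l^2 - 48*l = (l + 4)*(l^4 + 6*l^3 + 5*l^2 - 12*l) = (l + 4)^2*(l^3 + 2*l^2 - 3*l) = (l - 1)*(l + 4)^2*(l^2 + 3*l) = (l - 1)*(l + 3)*(l + 4)^2*(l)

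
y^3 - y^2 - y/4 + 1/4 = (y - 1)*(y - 1/2)*(y + 1/2)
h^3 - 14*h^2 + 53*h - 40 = (h - 8)*(h - 5)*(h - 1)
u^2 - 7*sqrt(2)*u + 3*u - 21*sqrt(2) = (u + 3)*(u - 7*sqrt(2))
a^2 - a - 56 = (a - 8)*(a + 7)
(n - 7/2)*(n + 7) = n^2 + 7*n/2 - 49/2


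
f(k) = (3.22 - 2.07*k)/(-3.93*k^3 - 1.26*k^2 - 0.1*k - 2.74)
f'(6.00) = -0.00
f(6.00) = 0.01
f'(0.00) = 0.80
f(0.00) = -1.18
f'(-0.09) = 0.74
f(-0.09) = -1.24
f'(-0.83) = 20.16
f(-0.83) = -3.86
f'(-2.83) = 0.11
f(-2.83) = 0.12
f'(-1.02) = 1053.77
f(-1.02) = 24.05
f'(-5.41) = 0.01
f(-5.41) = 0.02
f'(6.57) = -0.00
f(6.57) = 0.01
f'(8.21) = -0.00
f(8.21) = 0.01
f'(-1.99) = 0.47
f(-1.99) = 0.31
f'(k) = (3.22 - 2.07*k)*(11.79*k^2 + 2.52*k + 0.1)/(-3.93*k^3 - 1.26*k^2 - 0.1*k - 2.74)^2 - 2.07/(-3.93*k^3 - 1.26*k^2 - 0.1*k - 2.74) = (-16.2702*k^3 + 35.3556*k^2 + 8.1144*k + 5.9938)/(15.4449*k^6 + 9.9036*k^5 + 2.3736*k^4 + 21.7884*k^3 + 6.9148*k^2 + 0.548*k + 7.5076)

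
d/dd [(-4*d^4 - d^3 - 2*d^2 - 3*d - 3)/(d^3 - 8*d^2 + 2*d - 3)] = (-4*d^6 + 64*d^5 - 14*d^4 + 50*d^3 - 10*d^2 - 36*d + 15)/(d^6 - 16*d^5 + 68*d^4 - 38*d^3 + 52*d^2 - 12*d + 9)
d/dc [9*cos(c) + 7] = -9*sin(c)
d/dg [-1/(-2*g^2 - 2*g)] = (-g - 1/2)/(g^2*(g + 1)^2)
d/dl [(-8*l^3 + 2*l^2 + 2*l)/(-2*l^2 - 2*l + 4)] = 2*(2*l^4 + 4*l^3 - 12*l^2 + 2*l + 1)/(l^4 + 2*l^3 - 3*l^2 - 4*l + 4)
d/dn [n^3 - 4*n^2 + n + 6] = 3*n^2 - 8*n + 1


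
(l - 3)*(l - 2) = l^2 - 5*l + 6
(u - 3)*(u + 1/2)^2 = u^3 - 2*u^2 - 11*u/4 - 3/4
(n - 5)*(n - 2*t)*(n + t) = n^3 - n^2*t - 5*n^2 - 2*n*t^2 + 5*n*t + 10*t^2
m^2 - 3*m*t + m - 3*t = (m + 1)*(m - 3*t)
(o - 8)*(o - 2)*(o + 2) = o^3 - 8*o^2 - 4*o + 32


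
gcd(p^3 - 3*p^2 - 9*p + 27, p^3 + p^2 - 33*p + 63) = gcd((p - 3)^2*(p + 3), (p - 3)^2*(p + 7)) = p^2 - 6*p + 9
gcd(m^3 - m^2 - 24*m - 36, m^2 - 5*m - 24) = m + 3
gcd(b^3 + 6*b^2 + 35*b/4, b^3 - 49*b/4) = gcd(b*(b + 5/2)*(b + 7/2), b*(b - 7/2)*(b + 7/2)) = b^2 + 7*b/2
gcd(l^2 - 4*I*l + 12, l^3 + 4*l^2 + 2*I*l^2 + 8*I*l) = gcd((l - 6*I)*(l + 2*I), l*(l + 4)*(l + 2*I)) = l + 2*I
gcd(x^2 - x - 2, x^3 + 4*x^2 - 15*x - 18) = x + 1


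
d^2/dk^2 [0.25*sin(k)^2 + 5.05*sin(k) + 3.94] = -5.05*sin(k) + 0.5*cos(2*k)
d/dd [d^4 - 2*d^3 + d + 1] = 4*d^3 - 6*d^2 + 1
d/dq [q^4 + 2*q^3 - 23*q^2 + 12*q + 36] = 4*q^3 + 6*q^2 - 46*q + 12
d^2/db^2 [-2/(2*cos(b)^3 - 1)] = 12*((3*sin(b)^2 - 1)*(2*cos(b)^3 - 1) - 12*sin(b)^2*cos(b)^3)*cos(b)/(2*cos(b)^3 - 1)^3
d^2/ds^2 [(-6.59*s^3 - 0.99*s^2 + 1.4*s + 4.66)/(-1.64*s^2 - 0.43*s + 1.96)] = (2.8421709430404e-14*s^5 + 35.875598*s^3 - 89.431992*s^2 + 105.178512*s - 26.434948)/(4.410944*s^6 + 3.469584*s^5 - 14.90514*s^4 - 8.213645*s^3 + 17.81346*s^2 + 4.955664*s - 7.529536)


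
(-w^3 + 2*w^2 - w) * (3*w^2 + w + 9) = -3*w^5 + 5*w^4 - 10*w^3 + 17*w^2 - 9*w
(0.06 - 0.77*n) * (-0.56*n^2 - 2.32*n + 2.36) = 0.4312*n^3 + 1.7528*n^2 - 1.9564*n + 0.1416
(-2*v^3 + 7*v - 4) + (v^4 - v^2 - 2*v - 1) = v^4 - 2*v^3 - v^2 + 5*v - 5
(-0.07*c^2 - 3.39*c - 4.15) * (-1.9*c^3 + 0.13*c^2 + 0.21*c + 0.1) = 0.133*c^5 + 6.4319*c^4 + 7.4296*c^3 - 1.2584*c^2 - 1.2105*c - 0.415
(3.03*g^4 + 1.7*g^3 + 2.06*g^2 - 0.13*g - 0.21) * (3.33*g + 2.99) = 10.0899*g^5 + 14.7207*g^4 + 11.9428*g^3 + 5.7265*g^2 - 1.088*g - 0.6279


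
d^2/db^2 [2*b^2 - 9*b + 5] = 4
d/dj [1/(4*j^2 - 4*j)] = (1 - 2*j)/(4*j^2*(j - 1)^2)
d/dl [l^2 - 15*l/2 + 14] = 2*l - 15/2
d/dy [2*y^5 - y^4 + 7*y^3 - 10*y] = 10*y^4 - 4*y^3 + 21*y^2 - 10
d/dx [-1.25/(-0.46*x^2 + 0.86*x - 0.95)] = (1.075 - 1.15*x)/(0.46*x^2 - 0.86*x + 0.95)^2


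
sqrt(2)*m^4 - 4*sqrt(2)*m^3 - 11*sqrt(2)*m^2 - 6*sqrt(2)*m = m*(m - 6)*(m + 1)*(sqrt(2)*m + sqrt(2))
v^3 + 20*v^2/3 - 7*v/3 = v*(v - 1/3)*(v + 7)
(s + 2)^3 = s^3 + 6*s^2 + 12*s + 8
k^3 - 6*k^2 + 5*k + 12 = (k - 4)*(k - 3)*(k + 1)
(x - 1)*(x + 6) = x^2 + 5*x - 6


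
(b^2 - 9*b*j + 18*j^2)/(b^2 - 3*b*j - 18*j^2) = (b - 3*j)/(b + 3*j)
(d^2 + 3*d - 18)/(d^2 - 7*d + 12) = (d + 6)/(d - 4)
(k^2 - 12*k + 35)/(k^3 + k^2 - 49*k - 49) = (k - 5)/(k^2 + 8*k + 7)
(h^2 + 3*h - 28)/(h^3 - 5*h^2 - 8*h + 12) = (h^2 + 3*h - 28)/(h^3 - 5*h^2 - 8*h + 12)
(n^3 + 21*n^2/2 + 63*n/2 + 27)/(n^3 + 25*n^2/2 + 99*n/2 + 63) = (2*n + 3)/(2*n + 7)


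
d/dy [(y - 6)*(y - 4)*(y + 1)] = 3*y^2 - 18*y + 14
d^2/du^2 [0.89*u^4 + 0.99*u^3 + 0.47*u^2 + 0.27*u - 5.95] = 10.68*u^2 + 5.94*u + 0.94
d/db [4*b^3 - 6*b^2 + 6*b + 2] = 12*b^2 - 12*b + 6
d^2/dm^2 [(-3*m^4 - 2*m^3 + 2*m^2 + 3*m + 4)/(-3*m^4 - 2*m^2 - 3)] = 12*(3*m^9 - 18*m^8 - 33*m^7 - 101*m^6 - 45*m^5 + 9*m^4 + 41*m^3 + 61*m^2 + 18*m + 1)/(27*m^12 + 54*m^10 + 117*m^8 + 116*m^6 + 117*m^4 + 54*m^2 + 27)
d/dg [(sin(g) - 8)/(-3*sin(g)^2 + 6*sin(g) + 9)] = (sin(g)^2 - 16*sin(g) + 19)*cos(g)/(3*(sin(g) - 3)^2*(sin(g) + 1)^2)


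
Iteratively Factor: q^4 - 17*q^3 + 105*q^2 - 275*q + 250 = (q - 2)*(q^3 - 15*q^2 + 75*q - 125) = (q - 5)*(q - 2)*(q^2 - 10*q + 25) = (q - 5)^2*(q - 2)*(q - 5)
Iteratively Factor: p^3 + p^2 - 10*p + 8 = (p - 1)*(p^2 + 2*p - 8) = (p - 1)*(p + 4)*(p - 2)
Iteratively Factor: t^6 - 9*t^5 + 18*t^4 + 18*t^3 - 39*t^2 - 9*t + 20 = (t - 4)*(t^5 - 5*t^4 - 2*t^3 + 10*t^2 + t - 5) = (t - 4)*(t - 1)*(t^4 - 4*t^3 - 6*t^2 + 4*t + 5) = (t - 5)*(t - 4)*(t - 1)*(t^3 + t^2 - t - 1) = (t - 5)*(t - 4)*(t - 1)*(t + 1)*(t^2 - 1) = (t - 5)*(t - 4)*(t - 1)*(t + 1)^2*(t - 1)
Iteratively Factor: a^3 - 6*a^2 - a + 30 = (a - 5)*(a^2 - a - 6) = (a - 5)*(a - 3)*(a + 2)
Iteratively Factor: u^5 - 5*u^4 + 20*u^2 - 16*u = (u)*(u^4 - 5*u^3 + 20*u - 16) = u*(u - 1)*(u^3 - 4*u^2 - 4*u + 16) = u*(u - 2)*(u - 1)*(u^2 - 2*u - 8) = u*(u - 4)*(u - 2)*(u - 1)*(u + 2)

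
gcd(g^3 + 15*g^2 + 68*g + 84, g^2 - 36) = g + 6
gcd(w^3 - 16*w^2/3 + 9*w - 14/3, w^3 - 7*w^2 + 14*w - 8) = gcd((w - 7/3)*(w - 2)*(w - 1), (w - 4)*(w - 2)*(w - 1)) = w^2 - 3*w + 2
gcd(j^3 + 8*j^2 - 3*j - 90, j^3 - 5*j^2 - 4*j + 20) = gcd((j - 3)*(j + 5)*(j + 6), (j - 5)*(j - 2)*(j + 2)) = 1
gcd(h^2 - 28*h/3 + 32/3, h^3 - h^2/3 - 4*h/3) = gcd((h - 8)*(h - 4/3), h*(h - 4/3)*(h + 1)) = h - 4/3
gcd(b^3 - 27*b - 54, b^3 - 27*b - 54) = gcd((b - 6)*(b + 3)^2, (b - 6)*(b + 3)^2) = b^3 - 27*b - 54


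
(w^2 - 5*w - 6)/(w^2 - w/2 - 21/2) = 2*(-w^2 + 5*w + 6)/(-2*w^2 + w + 21)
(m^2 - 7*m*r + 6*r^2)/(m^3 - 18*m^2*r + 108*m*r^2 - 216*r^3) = (m - r)/(m^2 - 12*m*r + 36*r^2)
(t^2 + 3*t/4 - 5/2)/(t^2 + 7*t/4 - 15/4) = (t + 2)/(t + 3)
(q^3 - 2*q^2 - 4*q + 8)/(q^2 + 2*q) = q - 4 + 4/q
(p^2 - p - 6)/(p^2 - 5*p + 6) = (p + 2)/(p - 2)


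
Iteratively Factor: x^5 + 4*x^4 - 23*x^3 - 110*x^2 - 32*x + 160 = (x + 4)*(x^4 - 23*x^2 - 18*x + 40) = (x + 2)*(x + 4)*(x^3 - 2*x^2 - 19*x + 20) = (x + 2)*(x + 4)^2*(x^2 - 6*x + 5) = (x - 5)*(x + 2)*(x + 4)^2*(x - 1)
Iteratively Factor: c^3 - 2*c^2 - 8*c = (c - 4)*(c^2 + 2*c) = c*(c - 4)*(c + 2)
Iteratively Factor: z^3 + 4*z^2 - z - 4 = (z - 1)*(z^2 + 5*z + 4) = (z - 1)*(z + 4)*(z + 1)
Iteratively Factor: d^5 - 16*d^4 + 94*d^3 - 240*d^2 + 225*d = (d - 5)*(d^4 - 11*d^3 + 39*d^2 - 45*d) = d*(d - 5)*(d^3 - 11*d^2 + 39*d - 45) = d*(d - 5)*(d - 3)*(d^2 - 8*d + 15) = d*(d - 5)*(d - 3)^2*(d - 5)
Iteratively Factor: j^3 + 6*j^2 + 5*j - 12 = (j + 3)*(j^2 + 3*j - 4) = (j - 1)*(j + 3)*(j + 4)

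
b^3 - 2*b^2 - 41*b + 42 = (b - 7)*(b - 1)*(b + 6)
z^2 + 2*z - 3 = (z - 1)*(z + 3)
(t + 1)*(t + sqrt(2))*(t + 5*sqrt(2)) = t^3 + t^2 + 6*sqrt(2)*t^2 + 6*sqrt(2)*t + 10*t + 10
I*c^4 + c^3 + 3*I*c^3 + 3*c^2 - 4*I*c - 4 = (c + 2)^2*(c - I)*(I*c - I)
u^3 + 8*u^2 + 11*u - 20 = (u - 1)*(u + 4)*(u + 5)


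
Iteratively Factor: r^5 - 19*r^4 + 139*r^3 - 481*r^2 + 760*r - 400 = (r - 1)*(r^4 - 18*r^3 + 121*r^2 - 360*r + 400) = (r - 5)*(r - 1)*(r^3 - 13*r^2 + 56*r - 80) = (r - 5)^2*(r - 1)*(r^2 - 8*r + 16) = (r - 5)^2*(r - 4)*(r - 1)*(r - 4)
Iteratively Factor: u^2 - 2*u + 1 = (u - 1)*(u - 1)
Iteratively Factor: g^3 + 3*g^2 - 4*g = (g + 4)*(g^2 - g) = g*(g + 4)*(g - 1)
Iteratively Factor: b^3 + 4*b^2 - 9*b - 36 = (b + 3)*(b^2 + b - 12) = (b - 3)*(b + 3)*(b + 4)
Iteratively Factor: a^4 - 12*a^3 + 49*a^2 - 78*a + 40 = (a - 1)*(a^3 - 11*a^2 + 38*a - 40) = (a - 4)*(a - 1)*(a^2 - 7*a + 10) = (a - 4)*(a - 2)*(a - 1)*(a - 5)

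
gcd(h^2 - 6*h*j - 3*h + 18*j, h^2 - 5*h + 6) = h - 3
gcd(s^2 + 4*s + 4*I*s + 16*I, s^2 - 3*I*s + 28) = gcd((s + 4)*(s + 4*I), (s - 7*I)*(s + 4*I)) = s + 4*I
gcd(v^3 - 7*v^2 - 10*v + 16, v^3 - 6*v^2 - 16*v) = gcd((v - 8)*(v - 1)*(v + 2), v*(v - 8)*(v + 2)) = v^2 - 6*v - 16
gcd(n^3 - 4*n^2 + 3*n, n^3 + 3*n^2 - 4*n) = n^2 - n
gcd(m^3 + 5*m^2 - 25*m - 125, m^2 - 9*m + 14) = 1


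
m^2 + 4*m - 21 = (m - 3)*(m + 7)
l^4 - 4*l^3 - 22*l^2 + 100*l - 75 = (l - 5)*(l - 3)*(l - 1)*(l + 5)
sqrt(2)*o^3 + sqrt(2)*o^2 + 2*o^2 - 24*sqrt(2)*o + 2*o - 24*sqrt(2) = (o - 3*sqrt(2))*(o + 4*sqrt(2))*(sqrt(2)*o + sqrt(2))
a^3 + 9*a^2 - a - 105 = (a - 3)*(a + 5)*(a + 7)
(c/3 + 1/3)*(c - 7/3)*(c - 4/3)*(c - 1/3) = c^4/3 - c^3 + c^2/9 + 89*c/81 - 28/81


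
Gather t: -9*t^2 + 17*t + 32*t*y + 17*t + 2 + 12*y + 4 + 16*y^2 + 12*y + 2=-9*t^2 + t*(32*y + 34) + 16*y^2 + 24*y + 8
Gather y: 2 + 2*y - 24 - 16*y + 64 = 42 - 14*y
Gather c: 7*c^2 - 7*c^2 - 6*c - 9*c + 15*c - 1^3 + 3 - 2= 0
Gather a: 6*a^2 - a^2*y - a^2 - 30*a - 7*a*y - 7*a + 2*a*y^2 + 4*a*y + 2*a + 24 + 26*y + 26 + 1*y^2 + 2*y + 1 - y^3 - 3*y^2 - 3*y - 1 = a^2*(5 - y) + a*(2*y^2 - 3*y - 35) - y^3 - 2*y^2 + 25*y + 50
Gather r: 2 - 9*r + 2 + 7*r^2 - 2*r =7*r^2 - 11*r + 4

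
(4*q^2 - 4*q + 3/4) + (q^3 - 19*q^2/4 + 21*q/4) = q^3 - 3*q^2/4 + 5*q/4 + 3/4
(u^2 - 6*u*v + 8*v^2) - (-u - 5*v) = u^2 - 6*u*v + u + 8*v^2 + 5*v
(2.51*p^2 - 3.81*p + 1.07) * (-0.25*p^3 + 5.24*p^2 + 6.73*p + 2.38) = -0.6275*p^5 + 14.1049*p^4 - 3.3396*p^3 - 14.0607*p^2 - 1.8667*p + 2.5466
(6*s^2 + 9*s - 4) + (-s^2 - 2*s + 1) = 5*s^2 + 7*s - 3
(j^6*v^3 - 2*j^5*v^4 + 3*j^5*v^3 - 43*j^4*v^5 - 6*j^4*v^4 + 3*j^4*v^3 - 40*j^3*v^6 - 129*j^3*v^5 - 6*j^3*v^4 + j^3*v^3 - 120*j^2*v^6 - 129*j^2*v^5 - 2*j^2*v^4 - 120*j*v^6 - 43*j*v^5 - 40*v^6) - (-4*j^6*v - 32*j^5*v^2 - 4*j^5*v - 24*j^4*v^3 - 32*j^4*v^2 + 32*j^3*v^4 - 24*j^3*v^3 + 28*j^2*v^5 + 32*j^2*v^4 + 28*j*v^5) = j^6*v^3 + 4*j^6*v - 2*j^5*v^4 + 3*j^5*v^3 + 32*j^5*v^2 + 4*j^5*v - 43*j^4*v^5 - 6*j^4*v^4 + 27*j^4*v^3 + 32*j^4*v^2 - 40*j^3*v^6 - 129*j^3*v^5 - 38*j^3*v^4 + 25*j^3*v^3 - 120*j^2*v^6 - 157*j^2*v^5 - 34*j^2*v^4 - 120*j*v^6 - 71*j*v^5 - 40*v^6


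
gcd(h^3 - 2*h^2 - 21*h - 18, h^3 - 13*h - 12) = h^2 + 4*h + 3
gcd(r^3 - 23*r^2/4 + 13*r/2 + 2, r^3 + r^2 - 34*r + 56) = r^2 - 6*r + 8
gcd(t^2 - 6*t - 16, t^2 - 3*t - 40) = t - 8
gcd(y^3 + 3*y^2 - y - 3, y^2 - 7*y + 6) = y - 1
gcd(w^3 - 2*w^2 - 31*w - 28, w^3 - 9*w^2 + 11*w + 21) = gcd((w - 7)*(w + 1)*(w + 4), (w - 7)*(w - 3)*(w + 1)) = w^2 - 6*w - 7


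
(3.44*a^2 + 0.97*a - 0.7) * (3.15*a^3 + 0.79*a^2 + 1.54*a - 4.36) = 10.836*a^5 + 5.7731*a^4 + 3.8589*a^3 - 14.0576*a^2 - 5.3072*a + 3.052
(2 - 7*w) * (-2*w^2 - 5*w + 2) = 14*w^3 + 31*w^2 - 24*w + 4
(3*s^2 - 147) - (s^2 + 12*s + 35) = 2*s^2 - 12*s - 182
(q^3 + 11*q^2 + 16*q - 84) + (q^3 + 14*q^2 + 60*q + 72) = 2*q^3 + 25*q^2 + 76*q - 12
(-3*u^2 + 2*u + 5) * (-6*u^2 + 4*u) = 18*u^4 - 24*u^3 - 22*u^2 + 20*u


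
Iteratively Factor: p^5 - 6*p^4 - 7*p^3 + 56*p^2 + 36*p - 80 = (p - 5)*(p^4 - p^3 - 12*p^2 - 4*p + 16) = (p - 5)*(p + 2)*(p^3 - 3*p^2 - 6*p + 8) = (p - 5)*(p - 1)*(p + 2)*(p^2 - 2*p - 8) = (p - 5)*(p - 1)*(p + 2)^2*(p - 4)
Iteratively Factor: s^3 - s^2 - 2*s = (s - 2)*(s^2 + s) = (s - 2)*(s + 1)*(s)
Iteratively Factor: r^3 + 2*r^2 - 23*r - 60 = (r + 4)*(r^2 - 2*r - 15) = (r + 3)*(r + 4)*(r - 5)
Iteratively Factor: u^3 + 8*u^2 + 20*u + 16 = (u + 4)*(u^2 + 4*u + 4) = (u + 2)*(u + 4)*(u + 2)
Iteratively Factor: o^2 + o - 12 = (o - 3)*(o + 4)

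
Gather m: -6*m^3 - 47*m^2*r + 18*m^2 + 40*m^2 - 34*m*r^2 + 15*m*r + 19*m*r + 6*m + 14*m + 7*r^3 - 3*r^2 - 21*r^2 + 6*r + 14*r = -6*m^3 + m^2*(58 - 47*r) + m*(-34*r^2 + 34*r + 20) + 7*r^3 - 24*r^2 + 20*r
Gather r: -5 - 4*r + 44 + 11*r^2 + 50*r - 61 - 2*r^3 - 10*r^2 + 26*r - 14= -2*r^3 + r^2 + 72*r - 36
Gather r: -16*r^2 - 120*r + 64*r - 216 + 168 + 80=-16*r^2 - 56*r + 32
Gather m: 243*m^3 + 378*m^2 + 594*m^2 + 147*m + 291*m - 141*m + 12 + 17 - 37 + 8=243*m^3 + 972*m^2 + 297*m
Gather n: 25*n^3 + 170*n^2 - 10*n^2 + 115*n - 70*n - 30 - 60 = 25*n^3 + 160*n^2 + 45*n - 90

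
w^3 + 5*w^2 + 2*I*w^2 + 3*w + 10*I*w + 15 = (w + 5)*(w - I)*(w + 3*I)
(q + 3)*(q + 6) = q^2 + 9*q + 18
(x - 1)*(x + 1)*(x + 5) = x^3 + 5*x^2 - x - 5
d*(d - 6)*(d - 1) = d^3 - 7*d^2 + 6*d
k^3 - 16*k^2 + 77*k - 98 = (k - 7)^2*(k - 2)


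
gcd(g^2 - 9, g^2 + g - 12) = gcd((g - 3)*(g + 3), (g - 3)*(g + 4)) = g - 3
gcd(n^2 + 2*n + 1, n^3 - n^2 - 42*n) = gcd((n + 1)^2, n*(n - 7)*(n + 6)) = 1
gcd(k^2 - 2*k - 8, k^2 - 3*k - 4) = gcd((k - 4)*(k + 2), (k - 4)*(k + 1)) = k - 4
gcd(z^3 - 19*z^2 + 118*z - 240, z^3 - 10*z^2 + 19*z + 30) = z^2 - 11*z + 30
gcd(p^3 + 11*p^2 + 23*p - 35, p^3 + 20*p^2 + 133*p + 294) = p + 7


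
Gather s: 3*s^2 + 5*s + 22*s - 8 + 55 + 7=3*s^2 + 27*s + 54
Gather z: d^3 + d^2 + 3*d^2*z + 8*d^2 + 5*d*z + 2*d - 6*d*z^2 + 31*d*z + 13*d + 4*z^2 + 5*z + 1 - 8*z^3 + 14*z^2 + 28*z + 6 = d^3 + 9*d^2 + 15*d - 8*z^3 + z^2*(18 - 6*d) + z*(3*d^2 + 36*d + 33) + 7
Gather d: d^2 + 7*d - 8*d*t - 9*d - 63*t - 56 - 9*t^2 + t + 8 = d^2 + d*(-8*t - 2) - 9*t^2 - 62*t - 48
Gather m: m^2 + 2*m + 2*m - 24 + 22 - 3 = m^2 + 4*m - 5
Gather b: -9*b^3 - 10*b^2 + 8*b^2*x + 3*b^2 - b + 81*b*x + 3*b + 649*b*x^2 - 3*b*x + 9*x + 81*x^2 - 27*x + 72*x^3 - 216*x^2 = -9*b^3 + b^2*(8*x - 7) + b*(649*x^2 + 78*x + 2) + 72*x^3 - 135*x^2 - 18*x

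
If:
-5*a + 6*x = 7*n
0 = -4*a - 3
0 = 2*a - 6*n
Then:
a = -3/4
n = -1/4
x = -11/12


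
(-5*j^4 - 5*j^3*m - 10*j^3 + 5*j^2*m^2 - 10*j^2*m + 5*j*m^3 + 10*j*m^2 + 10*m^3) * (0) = 0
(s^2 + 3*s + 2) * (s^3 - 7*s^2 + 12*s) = s^5 - 4*s^4 - 7*s^3 + 22*s^2 + 24*s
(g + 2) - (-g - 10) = 2*g + 12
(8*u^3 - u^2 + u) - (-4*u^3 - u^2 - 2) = 12*u^3 + u + 2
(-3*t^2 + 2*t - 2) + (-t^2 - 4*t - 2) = -4*t^2 - 2*t - 4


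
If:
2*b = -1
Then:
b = -1/2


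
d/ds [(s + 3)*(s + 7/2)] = 2*s + 13/2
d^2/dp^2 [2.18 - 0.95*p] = 0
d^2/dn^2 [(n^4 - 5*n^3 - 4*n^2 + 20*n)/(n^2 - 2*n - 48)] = 2*(n^6 - 6*n^5 - 132*n^4 + 520*n^3 + 11808*n^2 - 31680*n - 11136)/(n^6 - 6*n^5 - 132*n^4 + 568*n^3 + 6336*n^2 - 13824*n - 110592)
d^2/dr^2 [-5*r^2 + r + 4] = -10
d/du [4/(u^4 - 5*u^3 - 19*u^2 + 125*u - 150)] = 4*(-4*u^3 + 15*u^2 + 38*u - 125)/(-u^4 + 5*u^3 + 19*u^2 - 125*u + 150)^2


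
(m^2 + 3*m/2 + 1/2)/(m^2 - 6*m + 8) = (2*m^2 + 3*m + 1)/(2*(m^2 - 6*m + 8))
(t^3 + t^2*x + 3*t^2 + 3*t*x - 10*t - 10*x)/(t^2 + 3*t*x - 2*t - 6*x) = (t^2 + t*x + 5*t + 5*x)/(t + 3*x)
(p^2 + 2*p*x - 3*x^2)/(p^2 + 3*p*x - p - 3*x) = (p - x)/(p - 1)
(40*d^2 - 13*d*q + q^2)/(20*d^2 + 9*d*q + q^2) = (40*d^2 - 13*d*q + q^2)/(20*d^2 + 9*d*q + q^2)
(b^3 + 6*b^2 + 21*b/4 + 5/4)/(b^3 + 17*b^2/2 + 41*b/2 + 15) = (4*b^2 + 4*b + 1)/(2*(2*b^2 + 7*b + 6))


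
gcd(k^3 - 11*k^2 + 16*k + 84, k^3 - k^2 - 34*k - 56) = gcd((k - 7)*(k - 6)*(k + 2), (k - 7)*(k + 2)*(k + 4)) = k^2 - 5*k - 14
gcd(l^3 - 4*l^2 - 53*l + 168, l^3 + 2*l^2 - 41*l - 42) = l + 7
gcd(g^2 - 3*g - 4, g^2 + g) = g + 1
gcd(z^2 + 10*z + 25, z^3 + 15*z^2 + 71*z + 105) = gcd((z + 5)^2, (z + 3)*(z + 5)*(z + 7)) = z + 5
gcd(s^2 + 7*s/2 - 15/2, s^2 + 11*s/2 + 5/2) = s + 5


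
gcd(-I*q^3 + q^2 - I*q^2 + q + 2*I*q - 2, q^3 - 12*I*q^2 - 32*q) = 1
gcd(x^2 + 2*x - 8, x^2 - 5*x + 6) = x - 2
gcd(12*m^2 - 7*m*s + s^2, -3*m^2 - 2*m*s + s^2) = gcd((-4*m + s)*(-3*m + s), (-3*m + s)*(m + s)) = -3*m + s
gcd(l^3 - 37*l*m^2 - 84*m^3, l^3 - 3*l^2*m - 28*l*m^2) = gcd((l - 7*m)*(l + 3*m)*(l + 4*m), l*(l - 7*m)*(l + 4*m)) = l^2 - 3*l*m - 28*m^2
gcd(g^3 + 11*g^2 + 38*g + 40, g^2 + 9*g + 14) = g + 2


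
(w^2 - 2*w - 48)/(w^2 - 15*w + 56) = (w + 6)/(w - 7)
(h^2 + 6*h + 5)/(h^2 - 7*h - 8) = (h + 5)/(h - 8)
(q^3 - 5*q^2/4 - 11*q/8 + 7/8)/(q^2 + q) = q - 9/4 + 7/(8*q)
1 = 1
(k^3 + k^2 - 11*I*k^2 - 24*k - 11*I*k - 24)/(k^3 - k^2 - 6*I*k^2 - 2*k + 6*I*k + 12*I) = (k^2 - 11*I*k - 24)/(k^2 + k*(-2 - 6*I) + 12*I)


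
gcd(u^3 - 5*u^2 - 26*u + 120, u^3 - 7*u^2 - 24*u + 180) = u^2 - u - 30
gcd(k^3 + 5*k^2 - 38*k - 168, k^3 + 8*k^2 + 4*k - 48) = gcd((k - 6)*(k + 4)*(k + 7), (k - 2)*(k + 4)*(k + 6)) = k + 4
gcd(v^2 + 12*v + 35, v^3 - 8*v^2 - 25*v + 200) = v + 5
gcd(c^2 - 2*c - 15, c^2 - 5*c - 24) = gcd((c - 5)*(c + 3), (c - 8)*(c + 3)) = c + 3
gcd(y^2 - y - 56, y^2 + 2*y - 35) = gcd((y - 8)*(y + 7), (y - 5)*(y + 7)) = y + 7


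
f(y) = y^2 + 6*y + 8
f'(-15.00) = -24.00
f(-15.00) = 143.00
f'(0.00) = 6.00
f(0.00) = 8.00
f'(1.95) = 9.90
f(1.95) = 23.50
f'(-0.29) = 5.42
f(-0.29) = 6.34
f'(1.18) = 8.36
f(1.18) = 16.47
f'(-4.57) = -3.14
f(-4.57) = 1.46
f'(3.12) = 12.24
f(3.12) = 36.45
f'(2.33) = 10.66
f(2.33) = 27.41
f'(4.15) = 14.30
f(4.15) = 50.12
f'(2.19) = 10.38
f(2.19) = 25.94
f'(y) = 2*y + 6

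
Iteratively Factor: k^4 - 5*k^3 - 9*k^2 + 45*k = (k - 5)*(k^3 - 9*k) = (k - 5)*(k - 3)*(k^2 + 3*k) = k*(k - 5)*(k - 3)*(k + 3)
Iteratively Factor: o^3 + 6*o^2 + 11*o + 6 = (o + 1)*(o^2 + 5*o + 6) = (o + 1)*(o + 3)*(o + 2)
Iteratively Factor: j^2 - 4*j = (j)*(j - 4)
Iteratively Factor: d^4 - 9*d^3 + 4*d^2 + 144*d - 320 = (d - 5)*(d^3 - 4*d^2 - 16*d + 64) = (d - 5)*(d - 4)*(d^2 - 16) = (d - 5)*(d - 4)^2*(d + 4)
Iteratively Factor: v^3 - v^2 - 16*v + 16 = (v - 4)*(v^2 + 3*v - 4) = (v - 4)*(v - 1)*(v + 4)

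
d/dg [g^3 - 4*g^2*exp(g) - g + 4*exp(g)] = -4*g^2*exp(g) + 3*g^2 - 8*g*exp(g) + 4*exp(g) - 1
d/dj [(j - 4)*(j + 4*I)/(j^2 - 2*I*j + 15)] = (j^2*(4 - 6*I) + j*(30 + 32*I) - 28 + 60*I)/(j^4 - 4*I*j^3 + 26*j^2 - 60*I*j + 225)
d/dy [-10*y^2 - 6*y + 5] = -20*y - 6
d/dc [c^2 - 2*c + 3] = 2*c - 2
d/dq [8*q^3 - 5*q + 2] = 24*q^2 - 5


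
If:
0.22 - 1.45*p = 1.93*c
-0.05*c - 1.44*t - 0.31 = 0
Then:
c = -28.8*t - 6.2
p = 38.3337931034483*t + 8.40413793103448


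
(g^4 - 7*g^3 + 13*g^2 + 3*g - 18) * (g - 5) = g^5 - 12*g^4 + 48*g^3 - 62*g^2 - 33*g + 90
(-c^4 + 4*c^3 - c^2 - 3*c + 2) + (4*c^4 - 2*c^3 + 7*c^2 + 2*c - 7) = 3*c^4 + 2*c^3 + 6*c^2 - c - 5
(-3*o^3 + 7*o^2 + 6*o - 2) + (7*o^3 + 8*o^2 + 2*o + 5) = 4*o^3 + 15*o^2 + 8*o + 3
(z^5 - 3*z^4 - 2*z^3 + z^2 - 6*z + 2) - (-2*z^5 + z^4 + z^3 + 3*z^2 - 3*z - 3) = 3*z^5 - 4*z^4 - 3*z^3 - 2*z^2 - 3*z + 5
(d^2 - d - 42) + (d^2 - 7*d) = 2*d^2 - 8*d - 42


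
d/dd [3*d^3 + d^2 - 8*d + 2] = 9*d^2 + 2*d - 8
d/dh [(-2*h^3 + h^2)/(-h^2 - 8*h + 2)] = 2*h*(h^3 + 16*h^2 - 10*h + 2)/(h^4 + 16*h^3 + 60*h^2 - 32*h + 4)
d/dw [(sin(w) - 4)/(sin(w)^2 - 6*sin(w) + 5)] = (8*sin(w) + cos(w)^2 - 20)*cos(w)/(sin(w)^2 - 6*sin(w) + 5)^2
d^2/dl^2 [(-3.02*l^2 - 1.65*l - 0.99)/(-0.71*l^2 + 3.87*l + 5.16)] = (18.259638*l^3 + 69.378786*l^2 + 19.948302*l + 131.828454)/(0.357911*l^6 - 5.852601*l^5 + 24.097329*l^4 + 27.108189*l^3 - 175.129884*l^2 - 309.123216*l - 137.388096)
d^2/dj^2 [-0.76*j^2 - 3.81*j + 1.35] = -1.52000000000000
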